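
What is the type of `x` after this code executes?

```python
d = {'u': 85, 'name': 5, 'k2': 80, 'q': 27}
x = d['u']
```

Accessing dict[str, int] with str key returns int

int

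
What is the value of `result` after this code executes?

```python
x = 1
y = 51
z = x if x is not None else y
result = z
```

x = 1; y = 51; z = 1; result = 1

1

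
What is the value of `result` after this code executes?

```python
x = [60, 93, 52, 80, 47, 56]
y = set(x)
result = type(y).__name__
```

x is list; y is set; result = 'set'

'set'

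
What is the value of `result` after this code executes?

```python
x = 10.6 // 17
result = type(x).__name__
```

x is float; result = 'float'

'float'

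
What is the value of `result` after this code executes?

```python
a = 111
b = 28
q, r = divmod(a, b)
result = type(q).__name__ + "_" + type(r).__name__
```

a is int; b is int; q is int; r is int; result = 'int_int'

'int_int'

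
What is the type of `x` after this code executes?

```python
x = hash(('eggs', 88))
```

hash() returns int

int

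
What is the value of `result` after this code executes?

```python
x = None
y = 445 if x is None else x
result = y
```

x = None; y = 445; result = 445

445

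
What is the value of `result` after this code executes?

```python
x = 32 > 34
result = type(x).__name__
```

x is bool; result = 'bool'

'bool'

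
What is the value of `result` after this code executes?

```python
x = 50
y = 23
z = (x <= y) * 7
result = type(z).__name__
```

x is int; y is int; z is int; result = 'int'

'int'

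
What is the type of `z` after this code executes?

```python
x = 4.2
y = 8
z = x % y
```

float % int = float

float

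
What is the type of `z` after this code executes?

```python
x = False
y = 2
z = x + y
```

bool + int = int (bool is subclass of int)

int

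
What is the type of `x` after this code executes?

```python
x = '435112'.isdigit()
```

str.isdigit() returns bool

bool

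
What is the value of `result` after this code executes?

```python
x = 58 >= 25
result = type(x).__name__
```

x is bool; result = 'bool'

'bool'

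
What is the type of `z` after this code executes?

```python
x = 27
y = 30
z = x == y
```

Equality comparison returns bool

bool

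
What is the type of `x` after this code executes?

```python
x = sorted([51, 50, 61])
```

sorted() always returns list

list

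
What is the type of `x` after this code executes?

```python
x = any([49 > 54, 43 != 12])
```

any() returns bool

bool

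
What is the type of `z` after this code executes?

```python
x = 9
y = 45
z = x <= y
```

Comparison returns bool

bool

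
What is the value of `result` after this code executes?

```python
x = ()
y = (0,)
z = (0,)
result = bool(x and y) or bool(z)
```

x = (); y = (0,); z = (0,); result = True

True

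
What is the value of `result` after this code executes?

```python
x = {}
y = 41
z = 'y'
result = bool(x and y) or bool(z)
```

x = {}; y = 41; z = 'y'; result = True

True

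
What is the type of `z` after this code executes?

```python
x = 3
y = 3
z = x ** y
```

positive int ** positive int = int

int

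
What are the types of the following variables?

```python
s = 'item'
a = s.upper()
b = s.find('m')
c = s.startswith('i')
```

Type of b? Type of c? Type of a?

find() returns int; startswith() returns bool; upper() returns str

int, bool, str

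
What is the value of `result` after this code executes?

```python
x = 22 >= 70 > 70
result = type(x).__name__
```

x is bool; result = 'bool'

'bool'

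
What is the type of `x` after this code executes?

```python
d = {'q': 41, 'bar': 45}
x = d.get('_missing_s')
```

dict.get() returns None when key not found

NoneType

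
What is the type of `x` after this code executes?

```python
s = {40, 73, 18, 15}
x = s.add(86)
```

set.add() returns None (mutates in place)

NoneType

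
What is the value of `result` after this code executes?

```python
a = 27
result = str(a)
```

a = 27; result = '27'

'27'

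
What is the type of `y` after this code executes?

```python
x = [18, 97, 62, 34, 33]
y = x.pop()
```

list.pop() returns the popped element

int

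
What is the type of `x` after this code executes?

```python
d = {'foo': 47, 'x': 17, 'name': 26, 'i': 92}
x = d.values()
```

.values() returns dict_values view

dict_values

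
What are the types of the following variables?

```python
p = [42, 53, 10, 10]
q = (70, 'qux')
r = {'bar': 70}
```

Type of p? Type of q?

p is assigned a list literal (square brackets); q is assigned a tuple (parenthesized, comma-separated values)

list, tuple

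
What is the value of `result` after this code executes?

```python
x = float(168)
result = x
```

x = 168.0; result = 168.0

168.0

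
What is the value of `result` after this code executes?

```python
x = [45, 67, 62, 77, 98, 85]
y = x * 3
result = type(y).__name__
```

x is list; y is list; result = 'list'

'list'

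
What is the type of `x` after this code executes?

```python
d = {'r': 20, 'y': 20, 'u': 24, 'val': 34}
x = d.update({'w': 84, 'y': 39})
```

dict.update() returns None

NoneType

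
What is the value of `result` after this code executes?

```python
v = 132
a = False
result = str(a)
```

v = 132; a = False; result = 'False'

'False'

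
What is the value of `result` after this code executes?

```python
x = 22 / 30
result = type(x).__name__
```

x is float; result = 'float'

'float'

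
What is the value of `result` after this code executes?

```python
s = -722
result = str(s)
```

s = -722; result = '-722'

'-722'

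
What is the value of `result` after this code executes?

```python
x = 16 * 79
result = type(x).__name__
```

x is int; result = 'int'

'int'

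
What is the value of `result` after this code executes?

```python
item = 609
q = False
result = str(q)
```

item = 609; q = False; result = 'False'

'False'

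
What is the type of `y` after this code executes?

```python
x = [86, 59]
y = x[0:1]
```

Slicing a list returns a list

list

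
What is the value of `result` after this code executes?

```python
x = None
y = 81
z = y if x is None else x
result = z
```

x = None; y = 81; z = 81; result = 81

81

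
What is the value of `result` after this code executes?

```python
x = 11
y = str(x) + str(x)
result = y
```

x = 11; y = '1111'; result = '1111'

'1111'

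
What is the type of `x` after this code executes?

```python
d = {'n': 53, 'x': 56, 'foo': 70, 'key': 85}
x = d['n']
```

Accessing dict[str, int] with str key returns int

int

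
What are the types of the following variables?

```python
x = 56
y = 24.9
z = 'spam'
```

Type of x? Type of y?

x is assigned a bare integer (no decimal point), so it is an int; y is assigned a number with a decimal point, so it is a float

int, float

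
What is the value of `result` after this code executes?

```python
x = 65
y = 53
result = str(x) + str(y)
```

x = 65; y = 53; result = '6553'

'6553'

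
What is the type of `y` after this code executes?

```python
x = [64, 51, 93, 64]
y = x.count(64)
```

list.count() returns int

int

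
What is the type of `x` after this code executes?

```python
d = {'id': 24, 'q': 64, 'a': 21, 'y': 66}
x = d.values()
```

.values() returns dict_values view

dict_values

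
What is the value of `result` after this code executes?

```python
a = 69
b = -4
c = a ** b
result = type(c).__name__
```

a is int; b is int; c is float; result = 'float'

'float'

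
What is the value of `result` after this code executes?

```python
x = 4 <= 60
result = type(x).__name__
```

x is bool; result = 'bool'

'bool'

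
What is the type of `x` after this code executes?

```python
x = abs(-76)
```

abs() of int returns int

int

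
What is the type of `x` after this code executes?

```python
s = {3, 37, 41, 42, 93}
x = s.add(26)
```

set.add() returns None (mutates in place)

NoneType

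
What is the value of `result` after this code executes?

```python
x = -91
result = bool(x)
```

x = -91; result = True

True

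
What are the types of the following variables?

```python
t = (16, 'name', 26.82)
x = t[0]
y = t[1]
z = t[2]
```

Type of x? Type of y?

tuple[0] is int; tuple[1] is str

int, str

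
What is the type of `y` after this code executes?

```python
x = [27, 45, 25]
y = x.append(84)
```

list.append() returns None (mutates in place)

NoneType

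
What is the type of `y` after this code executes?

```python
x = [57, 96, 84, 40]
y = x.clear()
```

list.clear() returns None

NoneType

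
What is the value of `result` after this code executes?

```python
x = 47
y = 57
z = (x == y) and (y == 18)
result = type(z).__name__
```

x is int; y is int; z is bool; result = 'bool'

'bool'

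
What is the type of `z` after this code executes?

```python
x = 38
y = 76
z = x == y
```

Equality comparison returns bool

bool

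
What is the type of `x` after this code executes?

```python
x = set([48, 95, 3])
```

set() constructor returns set

set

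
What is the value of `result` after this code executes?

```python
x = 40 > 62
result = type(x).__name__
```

x is bool; result = 'bool'

'bool'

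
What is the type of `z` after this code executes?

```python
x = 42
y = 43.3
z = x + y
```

int + float = float

float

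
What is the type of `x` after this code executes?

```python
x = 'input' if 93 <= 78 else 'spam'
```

Both branches of conditional are str

str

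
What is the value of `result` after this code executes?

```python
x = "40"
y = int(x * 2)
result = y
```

x = '40'; y = 4040; result = 4040

4040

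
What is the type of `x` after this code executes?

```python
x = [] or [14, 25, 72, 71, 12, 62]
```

'or' returns first truthy value (list)

list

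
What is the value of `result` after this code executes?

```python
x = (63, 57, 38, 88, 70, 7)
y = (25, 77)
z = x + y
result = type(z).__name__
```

x is tuple; y is tuple; z is tuple; result = 'tuple'

'tuple'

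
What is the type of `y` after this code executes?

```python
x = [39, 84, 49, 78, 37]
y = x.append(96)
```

list.append() returns None (mutates in place)

NoneType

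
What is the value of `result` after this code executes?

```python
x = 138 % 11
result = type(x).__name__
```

x is int; result = 'int'

'int'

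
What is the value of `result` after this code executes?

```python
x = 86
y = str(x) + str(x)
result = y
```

x = 86; y = '8686'; result = '8686'

'8686'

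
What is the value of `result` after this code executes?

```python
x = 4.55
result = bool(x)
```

x = 4.55; result = True

True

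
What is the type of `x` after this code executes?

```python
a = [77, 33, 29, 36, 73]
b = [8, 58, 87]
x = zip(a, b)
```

zip() returns a zip object

zip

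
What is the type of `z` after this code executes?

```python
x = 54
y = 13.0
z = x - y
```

int - float = float

float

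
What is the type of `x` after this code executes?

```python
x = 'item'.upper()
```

str.upper() returns str

str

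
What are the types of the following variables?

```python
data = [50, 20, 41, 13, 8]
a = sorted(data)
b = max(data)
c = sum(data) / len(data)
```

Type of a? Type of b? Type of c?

sorted() returns list; max of ints returns int; int / int = float

list, int, float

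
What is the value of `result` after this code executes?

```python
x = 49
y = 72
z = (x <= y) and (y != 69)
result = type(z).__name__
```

x is int; y is int; z is bool; result = 'bool'

'bool'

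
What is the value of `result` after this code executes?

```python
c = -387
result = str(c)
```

c = -387; result = '-387'

'-387'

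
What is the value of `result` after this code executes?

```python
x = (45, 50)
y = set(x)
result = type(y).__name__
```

x is tuple; y is set; result = 'set'

'set'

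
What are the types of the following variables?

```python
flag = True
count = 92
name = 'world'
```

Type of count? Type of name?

count is assigned a bare integer (no decimal point), so it is an int; name is assigned a quoted string literal, so it is a str

int, str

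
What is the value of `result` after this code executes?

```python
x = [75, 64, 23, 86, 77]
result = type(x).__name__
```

x is list; result = 'list'

'list'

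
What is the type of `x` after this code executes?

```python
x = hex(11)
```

hex() returns str representation

str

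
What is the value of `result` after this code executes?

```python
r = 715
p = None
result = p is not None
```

r = 715; p = None; result = False

False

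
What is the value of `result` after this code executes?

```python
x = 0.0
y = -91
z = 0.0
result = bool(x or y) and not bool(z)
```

x = 0.0; y = -91; z = 0.0; result = True

True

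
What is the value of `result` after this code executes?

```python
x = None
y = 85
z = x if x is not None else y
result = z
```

x = None; y = 85; z = 85; result = 85

85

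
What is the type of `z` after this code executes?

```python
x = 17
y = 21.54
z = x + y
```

int + float = float

float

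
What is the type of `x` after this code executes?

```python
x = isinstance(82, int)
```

isinstance() returns bool

bool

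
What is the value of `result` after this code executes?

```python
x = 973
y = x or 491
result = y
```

x = 973; y = 973; result = 973

973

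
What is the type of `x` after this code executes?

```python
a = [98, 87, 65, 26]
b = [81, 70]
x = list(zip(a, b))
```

list(zip()) returns a list of tuples

list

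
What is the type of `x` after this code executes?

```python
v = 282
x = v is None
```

'is' comparison returns bool

bool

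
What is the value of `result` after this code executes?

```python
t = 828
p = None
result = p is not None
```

t = 828; p = None; result = False

False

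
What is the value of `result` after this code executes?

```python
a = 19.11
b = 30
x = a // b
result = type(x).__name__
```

a is float; b is int; x is float; result = 'float'

'float'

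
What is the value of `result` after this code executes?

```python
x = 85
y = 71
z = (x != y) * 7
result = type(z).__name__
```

x is int; y is int; z is int; result = 'int'

'int'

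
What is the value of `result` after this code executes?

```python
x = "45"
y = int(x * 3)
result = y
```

x = '45'; y = 454545; result = 454545

454545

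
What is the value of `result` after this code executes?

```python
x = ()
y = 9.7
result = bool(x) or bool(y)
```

x = (); y = 9.7; result = True

True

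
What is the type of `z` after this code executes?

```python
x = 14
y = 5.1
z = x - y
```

int - float = float

float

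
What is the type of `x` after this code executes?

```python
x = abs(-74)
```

abs() of int returns int

int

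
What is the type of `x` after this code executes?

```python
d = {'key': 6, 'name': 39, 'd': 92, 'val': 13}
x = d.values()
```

.values() returns dict_values view

dict_values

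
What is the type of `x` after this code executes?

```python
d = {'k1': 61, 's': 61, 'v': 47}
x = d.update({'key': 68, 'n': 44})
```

dict.update() returns None

NoneType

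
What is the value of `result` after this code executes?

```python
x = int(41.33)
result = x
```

x = 41; result = 41

41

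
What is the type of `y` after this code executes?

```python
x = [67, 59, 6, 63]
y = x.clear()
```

list.clear() returns None

NoneType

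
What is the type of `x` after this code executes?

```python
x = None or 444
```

'or' with None returns the other truthy value

int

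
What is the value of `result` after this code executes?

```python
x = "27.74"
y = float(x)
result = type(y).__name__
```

x is str; y is float; result = 'float'

'float'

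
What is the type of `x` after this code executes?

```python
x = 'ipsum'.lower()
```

str.lower() returns str

str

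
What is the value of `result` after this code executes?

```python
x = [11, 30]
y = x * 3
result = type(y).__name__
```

x is list; y is list; result = 'list'

'list'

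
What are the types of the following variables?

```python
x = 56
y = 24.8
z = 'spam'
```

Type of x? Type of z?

x is assigned a bare integer (no decimal point), so it is an int; z is assigned a quoted string literal, so it is a str

int, str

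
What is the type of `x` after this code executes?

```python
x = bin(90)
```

bin() returns str representation

str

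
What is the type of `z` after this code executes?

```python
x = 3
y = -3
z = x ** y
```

int ** negative = float

float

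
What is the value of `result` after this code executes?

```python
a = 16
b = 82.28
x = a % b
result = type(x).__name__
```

a is int; b is float; x is float; result = 'float'

'float'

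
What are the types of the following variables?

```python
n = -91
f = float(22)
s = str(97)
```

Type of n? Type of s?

n is assigned a bare integer (no decimal point), so it is an int; s is assigned the result of calling str(), which returns a str

int, str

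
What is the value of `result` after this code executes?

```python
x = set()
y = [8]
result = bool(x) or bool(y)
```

x = set(); y = [8]; result = True

True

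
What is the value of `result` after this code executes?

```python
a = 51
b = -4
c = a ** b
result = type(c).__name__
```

a is int; b is int; c is float; result = 'float'

'float'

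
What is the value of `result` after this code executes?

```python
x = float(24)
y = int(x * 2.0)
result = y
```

x = 24.0; y = 48; result = 48

48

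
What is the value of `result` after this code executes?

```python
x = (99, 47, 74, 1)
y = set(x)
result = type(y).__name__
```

x is tuple; y is set; result = 'set'

'set'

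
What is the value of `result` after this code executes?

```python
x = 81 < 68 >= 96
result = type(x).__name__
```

x is bool; result = 'bool'

'bool'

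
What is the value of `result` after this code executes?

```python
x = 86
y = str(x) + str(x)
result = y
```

x = 86; y = '8686'; result = '8686'

'8686'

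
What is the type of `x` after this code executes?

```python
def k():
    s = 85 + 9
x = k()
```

Function without return returns None

NoneType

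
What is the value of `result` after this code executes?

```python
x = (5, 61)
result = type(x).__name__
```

x is tuple; result = 'tuple'

'tuple'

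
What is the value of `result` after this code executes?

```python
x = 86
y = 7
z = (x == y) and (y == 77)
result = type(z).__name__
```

x is int; y is int; z is bool; result = 'bool'

'bool'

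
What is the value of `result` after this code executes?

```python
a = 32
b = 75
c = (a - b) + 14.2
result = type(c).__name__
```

a is int; b is int; c is float; result = 'float'

'float'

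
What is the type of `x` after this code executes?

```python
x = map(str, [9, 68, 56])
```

map() returns a map object

map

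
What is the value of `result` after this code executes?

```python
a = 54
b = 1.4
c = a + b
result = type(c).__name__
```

a is int; b is float; c is float; result = 'float'

'float'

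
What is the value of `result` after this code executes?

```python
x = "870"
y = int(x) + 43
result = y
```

x = '870'; y = 913; result = 913

913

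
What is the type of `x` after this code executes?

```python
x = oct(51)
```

oct() returns str representation

str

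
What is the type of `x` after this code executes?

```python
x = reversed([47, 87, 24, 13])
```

reversed() on a list returns list_reverseiterator

list_reverseiterator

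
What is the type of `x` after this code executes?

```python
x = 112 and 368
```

'and' with truthy values returns last operand (int)

int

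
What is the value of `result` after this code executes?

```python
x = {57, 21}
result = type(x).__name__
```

x is set; result = 'set'

'set'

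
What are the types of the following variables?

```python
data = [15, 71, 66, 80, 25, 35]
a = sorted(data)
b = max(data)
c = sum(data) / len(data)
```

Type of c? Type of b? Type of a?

int / int = float; max of ints returns int; sorted() returns list

float, int, list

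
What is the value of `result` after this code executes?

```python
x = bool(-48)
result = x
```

x = True; result = True

True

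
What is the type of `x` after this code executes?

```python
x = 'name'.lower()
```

str.lower() returns str

str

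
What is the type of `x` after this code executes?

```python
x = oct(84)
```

oct() returns str representation

str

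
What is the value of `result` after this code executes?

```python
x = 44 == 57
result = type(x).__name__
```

x is bool; result = 'bool'

'bool'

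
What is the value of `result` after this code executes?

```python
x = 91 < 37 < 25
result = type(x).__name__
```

x is bool; result = 'bool'

'bool'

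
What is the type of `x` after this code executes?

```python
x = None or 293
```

'or' with None returns the other truthy value

int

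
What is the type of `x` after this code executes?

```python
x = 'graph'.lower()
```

str.lower() returns str

str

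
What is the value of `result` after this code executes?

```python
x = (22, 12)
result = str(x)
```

x = (22, 12); result = '(22, 12)'

'(22, 12)'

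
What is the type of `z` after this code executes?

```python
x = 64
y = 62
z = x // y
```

int // int = int

int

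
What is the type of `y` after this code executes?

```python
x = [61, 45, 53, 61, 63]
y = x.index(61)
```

list.index() returns int

int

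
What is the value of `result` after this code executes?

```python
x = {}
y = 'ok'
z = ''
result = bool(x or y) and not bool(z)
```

x = {}; y = 'ok'; z = ''; result = True

True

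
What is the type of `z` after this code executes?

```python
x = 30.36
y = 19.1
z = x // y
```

float // float = float

float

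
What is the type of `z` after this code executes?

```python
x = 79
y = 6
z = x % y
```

int % int = int

int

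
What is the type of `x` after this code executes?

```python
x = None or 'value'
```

'or' with None returns the other truthy value (str)

str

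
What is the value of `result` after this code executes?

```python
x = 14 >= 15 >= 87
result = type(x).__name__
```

x is bool; result = 'bool'

'bool'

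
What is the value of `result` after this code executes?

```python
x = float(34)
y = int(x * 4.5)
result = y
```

x = 34.0; y = 153; result = 153

153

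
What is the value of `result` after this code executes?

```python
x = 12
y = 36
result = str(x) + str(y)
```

x = 12; y = 36; result = '1236'

'1236'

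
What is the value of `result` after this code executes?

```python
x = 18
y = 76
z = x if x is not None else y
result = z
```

x = 18; y = 76; z = 18; result = 18

18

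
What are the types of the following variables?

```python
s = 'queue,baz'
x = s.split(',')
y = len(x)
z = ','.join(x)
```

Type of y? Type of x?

len() returns int; str.split() returns list

int, list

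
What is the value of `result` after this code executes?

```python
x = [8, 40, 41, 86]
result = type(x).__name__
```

x is list; result = 'list'

'list'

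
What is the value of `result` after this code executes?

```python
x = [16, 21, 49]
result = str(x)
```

x = [16, 21, 49]; result = '[16, 21, 49]'

'[16, 21, 49]'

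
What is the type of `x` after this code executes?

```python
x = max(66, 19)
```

max() of ints returns int

int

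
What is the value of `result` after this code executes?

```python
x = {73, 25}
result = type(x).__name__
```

x is set; result = 'set'

'set'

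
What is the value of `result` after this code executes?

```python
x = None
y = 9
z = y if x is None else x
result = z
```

x = None; y = 9; z = 9; result = 9

9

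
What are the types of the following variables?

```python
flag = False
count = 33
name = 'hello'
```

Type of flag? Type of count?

flag is assigned the constant False, which has type bool; count is assigned a bare integer (no decimal point), so it is an int

bool, int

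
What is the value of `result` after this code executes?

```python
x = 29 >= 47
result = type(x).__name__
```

x is bool; result = 'bool'

'bool'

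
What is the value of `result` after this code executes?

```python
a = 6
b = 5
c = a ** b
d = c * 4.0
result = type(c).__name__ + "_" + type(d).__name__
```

a is int; b is int; c is int; d is float; result = 'int_float'

'int_float'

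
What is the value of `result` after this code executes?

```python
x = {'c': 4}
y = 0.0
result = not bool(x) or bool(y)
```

x = {'c': 4}; y = 0.0; result = False

False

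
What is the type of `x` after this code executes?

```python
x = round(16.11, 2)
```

round() with decimal places returns float

float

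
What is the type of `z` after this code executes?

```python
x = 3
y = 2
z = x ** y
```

positive int ** positive int = int

int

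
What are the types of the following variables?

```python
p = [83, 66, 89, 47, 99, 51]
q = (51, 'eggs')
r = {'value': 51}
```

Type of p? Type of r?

p is assigned a list literal (square brackets); r is assigned a dict literal ({key: value})

list, dict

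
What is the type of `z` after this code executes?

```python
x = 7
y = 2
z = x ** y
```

positive int ** positive int = int

int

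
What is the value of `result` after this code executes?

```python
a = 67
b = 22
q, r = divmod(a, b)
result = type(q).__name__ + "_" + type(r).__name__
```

a is int; b is int; q is int; r is int; result = 'int_int'

'int_int'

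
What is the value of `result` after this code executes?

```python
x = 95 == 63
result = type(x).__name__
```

x is bool; result = 'bool'

'bool'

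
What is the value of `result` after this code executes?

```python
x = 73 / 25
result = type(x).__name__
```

x is float; result = 'float'

'float'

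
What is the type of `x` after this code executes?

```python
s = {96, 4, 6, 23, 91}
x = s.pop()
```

Popping from set[int] returns int

int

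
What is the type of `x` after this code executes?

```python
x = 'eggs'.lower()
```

str.lower() returns str

str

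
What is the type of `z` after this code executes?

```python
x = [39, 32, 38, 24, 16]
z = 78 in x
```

'in' operator returns bool

bool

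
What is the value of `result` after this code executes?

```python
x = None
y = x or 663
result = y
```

x = None; y = 663; result = 663

663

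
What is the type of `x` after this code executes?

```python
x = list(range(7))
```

list(range()) returns list

list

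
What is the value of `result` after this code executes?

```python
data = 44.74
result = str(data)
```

data = 44.74; result = '44.74'

'44.74'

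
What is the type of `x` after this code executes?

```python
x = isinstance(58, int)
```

isinstance() returns bool

bool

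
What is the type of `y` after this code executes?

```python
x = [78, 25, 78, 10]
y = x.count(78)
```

list.count() returns int

int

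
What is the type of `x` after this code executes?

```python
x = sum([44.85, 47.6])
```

sum() of floats returns float

float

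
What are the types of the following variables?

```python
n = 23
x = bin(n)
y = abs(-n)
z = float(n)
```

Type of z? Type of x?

float() returns float; bin() returns str

float, str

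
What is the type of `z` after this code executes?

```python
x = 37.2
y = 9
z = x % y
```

float % int = float

float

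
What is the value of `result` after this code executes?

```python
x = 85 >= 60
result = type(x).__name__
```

x is bool; result = 'bool'

'bool'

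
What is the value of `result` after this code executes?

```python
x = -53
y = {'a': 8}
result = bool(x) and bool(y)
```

x = -53; y = {'a': 8}; result = True

True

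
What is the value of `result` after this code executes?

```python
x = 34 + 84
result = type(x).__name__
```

x is int; result = 'int'

'int'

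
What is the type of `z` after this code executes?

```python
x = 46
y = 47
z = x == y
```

Equality comparison returns bool

bool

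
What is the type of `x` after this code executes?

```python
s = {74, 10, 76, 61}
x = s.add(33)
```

set.add() returns None (mutates in place)

NoneType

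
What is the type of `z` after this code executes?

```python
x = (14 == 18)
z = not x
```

'not' returns bool

bool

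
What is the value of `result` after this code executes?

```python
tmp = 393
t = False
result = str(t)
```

tmp = 393; t = False; result = 'False'

'False'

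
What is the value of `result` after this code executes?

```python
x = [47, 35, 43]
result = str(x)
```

x = [47, 35, 43]; result = '[47, 35, 43]'

'[47, 35, 43]'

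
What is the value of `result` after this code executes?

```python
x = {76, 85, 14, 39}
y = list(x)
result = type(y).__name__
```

x is set; y is list; result = 'list'

'list'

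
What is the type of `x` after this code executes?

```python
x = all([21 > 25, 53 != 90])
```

all() returns bool

bool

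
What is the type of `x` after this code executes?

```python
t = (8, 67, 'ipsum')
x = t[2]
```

Index 2 of tuple is a str literal

str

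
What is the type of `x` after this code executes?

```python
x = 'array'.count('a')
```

str.count() returns int

int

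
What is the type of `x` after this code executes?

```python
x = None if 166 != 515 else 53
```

166 != 515 is True, so the if branch is taken

NoneType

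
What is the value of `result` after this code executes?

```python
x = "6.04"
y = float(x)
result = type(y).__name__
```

x is str; y is float; result = 'float'

'float'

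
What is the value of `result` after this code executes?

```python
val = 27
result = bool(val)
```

val = 27; result = True

True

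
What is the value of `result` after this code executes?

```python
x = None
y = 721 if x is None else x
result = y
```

x = None; y = 721; result = 721

721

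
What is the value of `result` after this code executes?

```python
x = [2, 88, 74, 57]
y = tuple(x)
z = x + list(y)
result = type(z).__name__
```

x is list; y is tuple; z is list; result = 'list'

'list'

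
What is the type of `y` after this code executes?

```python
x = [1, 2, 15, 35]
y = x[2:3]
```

Slicing a list returns a list

list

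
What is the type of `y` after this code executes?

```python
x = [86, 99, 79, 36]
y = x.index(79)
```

list.index() returns int

int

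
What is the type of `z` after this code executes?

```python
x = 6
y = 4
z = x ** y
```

positive int ** positive int = int

int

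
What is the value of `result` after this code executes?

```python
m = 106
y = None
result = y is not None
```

m = 106; y = None; result = False

False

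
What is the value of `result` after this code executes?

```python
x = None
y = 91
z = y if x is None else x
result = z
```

x = None; y = 91; z = 91; result = 91

91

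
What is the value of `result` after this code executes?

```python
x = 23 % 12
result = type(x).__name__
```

x is int; result = 'int'

'int'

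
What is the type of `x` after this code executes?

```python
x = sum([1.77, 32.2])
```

sum() of floats returns float

float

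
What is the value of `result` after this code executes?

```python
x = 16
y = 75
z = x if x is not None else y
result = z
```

x = 16; y = 75; z = 16; result = 16

16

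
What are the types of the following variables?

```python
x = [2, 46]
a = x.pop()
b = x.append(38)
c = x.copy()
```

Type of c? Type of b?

copy() returns list; append() returns None

list, NoneType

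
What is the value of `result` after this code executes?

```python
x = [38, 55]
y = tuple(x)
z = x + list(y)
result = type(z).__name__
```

x is list; y is tuple; z is list; result = 'list'

'list'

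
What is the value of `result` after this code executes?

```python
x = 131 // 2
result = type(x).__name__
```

x is int; result = 'int'

'int'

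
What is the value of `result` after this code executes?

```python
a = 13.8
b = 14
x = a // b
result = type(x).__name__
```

a is float; b is int; x is float; result = 'float'

'float'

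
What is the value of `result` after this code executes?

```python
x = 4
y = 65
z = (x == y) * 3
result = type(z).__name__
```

x is int; y is int; z is int; result = 'int'

'int'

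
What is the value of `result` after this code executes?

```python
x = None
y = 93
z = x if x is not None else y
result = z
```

x = None; y = 93; z = 93; result = 93

93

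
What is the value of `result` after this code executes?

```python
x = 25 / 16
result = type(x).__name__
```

x is float; result = 'float'

'float'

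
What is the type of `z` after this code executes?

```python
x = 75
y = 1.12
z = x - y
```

int - float = float

float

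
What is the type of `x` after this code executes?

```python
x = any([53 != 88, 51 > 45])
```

any() returns bool

bool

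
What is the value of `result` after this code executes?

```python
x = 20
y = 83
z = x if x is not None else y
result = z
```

x = 20; y = 83; z = 20; result = 20

20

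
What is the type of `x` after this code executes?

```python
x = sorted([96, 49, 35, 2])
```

sorted() always returns list

list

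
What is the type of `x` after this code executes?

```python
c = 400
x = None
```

None has type NoneType

NoneType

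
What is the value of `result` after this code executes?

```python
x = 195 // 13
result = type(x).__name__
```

x is int; result = 'int'

'int'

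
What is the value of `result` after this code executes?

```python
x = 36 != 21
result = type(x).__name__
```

x is bool; result = 'bool'

'bool'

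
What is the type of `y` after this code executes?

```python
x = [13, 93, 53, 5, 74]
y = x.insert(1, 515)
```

list.insert() returns None

NoneType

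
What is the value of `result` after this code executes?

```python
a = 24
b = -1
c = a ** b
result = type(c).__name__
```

a is int; b is int; c is float; result = 'float'

'float'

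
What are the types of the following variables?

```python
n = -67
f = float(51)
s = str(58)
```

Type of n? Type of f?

n is assigned a bare integer (no decimal point), so it is an int; f is assigned the result of calling float(), which returns a float

int, float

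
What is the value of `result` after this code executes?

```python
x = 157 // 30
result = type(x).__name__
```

x is int; result = 'int'

'int'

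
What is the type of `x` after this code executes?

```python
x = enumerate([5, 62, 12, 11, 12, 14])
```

enumerate() returns an enumerate object

enumerate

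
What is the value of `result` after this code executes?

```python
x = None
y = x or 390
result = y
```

x = None; y = 390; result = 390

390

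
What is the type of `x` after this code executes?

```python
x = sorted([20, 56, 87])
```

sorted() always returns list

list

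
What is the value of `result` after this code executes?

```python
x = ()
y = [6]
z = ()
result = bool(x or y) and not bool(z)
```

x = (); y = [6]; z = (); result = True

True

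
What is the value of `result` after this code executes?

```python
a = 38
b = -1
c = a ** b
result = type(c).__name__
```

a is int; b is int; c is float; result = 'float'

'float'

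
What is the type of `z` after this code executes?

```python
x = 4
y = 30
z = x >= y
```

Comparison returns bool

bool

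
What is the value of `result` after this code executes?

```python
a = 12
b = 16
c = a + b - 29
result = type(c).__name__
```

a is int; b is int; c is int; result = 'int'

'int'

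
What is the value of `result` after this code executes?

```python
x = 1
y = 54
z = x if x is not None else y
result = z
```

x = 1; y = 54; z = 1; result = 1

1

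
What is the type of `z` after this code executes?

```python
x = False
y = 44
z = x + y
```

bool + int = int (bool is subclass of int)

int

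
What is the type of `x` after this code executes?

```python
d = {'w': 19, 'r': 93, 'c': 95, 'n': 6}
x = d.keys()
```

.keys() returns dict_keys view

dict_keys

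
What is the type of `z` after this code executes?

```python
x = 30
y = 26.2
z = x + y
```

int + float = float

float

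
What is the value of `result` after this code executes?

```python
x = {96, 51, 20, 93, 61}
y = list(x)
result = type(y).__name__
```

x is set; y is list; result = 'list'

'list'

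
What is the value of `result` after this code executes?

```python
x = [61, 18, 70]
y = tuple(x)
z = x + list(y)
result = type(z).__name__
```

x is list; y is tuple; z is list; result = 'list'

'list'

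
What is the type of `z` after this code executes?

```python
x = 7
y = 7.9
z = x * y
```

int * float = float

float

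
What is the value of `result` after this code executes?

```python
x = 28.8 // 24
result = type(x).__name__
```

x is float; result = 'float'

'float'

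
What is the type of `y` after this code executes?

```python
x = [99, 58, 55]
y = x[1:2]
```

Slicing a list returns a list

list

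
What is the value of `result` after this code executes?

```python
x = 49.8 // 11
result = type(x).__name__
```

x is float; result = 'float'

'float'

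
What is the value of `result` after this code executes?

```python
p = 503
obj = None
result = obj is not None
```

p = 503; obj = None; result = False

False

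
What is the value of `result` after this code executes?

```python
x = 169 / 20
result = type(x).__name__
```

x is float; result = 'float'

'float'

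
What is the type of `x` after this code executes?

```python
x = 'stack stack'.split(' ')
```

str.split() returns list

list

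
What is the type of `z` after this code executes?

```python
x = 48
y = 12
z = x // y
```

int // int = int

int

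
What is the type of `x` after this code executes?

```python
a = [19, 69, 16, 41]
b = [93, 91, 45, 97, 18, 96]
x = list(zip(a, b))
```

list(zip()) returns a list of tuples

list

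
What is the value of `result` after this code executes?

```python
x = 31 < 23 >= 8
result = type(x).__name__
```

x is bool; result = 'bool'

'bool'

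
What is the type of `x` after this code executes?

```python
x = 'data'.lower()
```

str.lower() returns str

str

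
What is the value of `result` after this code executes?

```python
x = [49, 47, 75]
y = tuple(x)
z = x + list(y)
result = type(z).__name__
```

x is list; y is tuple; z is list; result = 'list'

'list'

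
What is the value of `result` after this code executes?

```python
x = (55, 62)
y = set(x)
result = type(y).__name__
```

x is tuple; y is set; result = 'set'

'set'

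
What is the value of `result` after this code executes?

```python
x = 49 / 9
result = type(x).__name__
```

x is float; result = 'float'

'float'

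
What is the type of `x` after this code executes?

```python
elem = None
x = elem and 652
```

'and' returns first falsy value (None)

NoneType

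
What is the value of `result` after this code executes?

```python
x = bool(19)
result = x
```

x = True; result = True

True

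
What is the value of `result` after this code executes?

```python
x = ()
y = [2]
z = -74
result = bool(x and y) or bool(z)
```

x = (); y = [2]; z = -74; result = True

True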